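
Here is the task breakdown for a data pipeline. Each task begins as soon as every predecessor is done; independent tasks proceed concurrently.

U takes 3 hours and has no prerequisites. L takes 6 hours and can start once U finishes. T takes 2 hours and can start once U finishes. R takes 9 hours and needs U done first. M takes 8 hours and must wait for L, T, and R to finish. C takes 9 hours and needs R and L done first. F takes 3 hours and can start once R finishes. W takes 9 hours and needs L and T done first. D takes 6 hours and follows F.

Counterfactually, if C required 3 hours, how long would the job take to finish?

The binding path is U→R→C = 3+9+9 = 21; finish at 21 hours.
C lies on that path, so at 3 hours the path becomes 15 hours.
Now U→R→F→D = 3+9+3+6 = 21 is longest, so the finish becomes 21 hours.

21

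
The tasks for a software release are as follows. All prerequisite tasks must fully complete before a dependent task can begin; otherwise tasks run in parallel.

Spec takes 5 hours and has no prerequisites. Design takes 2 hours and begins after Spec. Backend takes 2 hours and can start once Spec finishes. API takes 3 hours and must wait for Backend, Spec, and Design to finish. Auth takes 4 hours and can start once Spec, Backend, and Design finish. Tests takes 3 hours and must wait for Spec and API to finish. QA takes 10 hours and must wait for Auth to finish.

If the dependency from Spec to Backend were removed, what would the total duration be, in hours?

With the dependency in place, Spec→Design→Auth→QA = 5+2+4+10 = 21 sets the finish at 21 hours.
Without Spec→Backend, Backend's earliest start moves from 5 to 0.
New critical path: Spec→Design→Auth→QA = 5+2+4+10 = 21 ⇒ 21 hours.

21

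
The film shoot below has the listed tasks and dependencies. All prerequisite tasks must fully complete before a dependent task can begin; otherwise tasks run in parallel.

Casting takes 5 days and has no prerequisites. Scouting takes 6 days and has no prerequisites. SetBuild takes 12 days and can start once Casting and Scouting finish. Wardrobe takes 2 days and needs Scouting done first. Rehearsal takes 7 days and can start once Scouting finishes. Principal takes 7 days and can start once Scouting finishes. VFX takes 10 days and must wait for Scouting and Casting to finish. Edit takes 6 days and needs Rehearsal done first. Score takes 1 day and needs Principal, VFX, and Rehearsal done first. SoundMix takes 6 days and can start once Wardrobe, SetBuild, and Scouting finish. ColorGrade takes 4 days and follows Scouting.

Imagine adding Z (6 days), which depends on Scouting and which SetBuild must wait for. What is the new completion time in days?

Originally the schedule takes 24 days.
With Z inserted, SetBuild now waits for max(Casting, Scouting, Z).
New critical path: Scouting→Z→SetBuild→SoundMix = 6+6+12+6 = 30 ⇒ 30 days.

30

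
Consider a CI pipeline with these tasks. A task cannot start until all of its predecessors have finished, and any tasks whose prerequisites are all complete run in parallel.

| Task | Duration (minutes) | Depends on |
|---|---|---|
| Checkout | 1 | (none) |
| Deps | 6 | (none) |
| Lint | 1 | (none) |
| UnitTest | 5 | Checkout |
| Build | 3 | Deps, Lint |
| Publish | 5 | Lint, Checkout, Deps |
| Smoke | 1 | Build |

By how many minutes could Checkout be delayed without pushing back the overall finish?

5

The longest chain is Deps→Publish = 6+5 = 11; overall finish 11 minutes.
Longest path through Checkout: 6 minutes (earliest finish 1, latest finish 6).
So Checkout can slip 6 − 1 = 5 minutes.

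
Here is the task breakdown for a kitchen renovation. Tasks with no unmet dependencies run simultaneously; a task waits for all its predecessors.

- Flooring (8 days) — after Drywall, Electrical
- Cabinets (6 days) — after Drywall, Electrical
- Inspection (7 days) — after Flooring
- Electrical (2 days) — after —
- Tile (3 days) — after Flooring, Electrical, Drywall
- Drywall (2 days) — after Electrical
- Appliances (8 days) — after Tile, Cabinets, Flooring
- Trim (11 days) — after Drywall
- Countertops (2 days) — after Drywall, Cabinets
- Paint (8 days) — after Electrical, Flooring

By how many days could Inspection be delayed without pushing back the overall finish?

Critical path: Electrical→Drywall→Flooring→Tile→Appliances = 2+2+8+3+8 = 23, so the finish is 23 days.
The longest chain containing Inspection totals 19 days.
Slack of Inspection = 16 − 12 = 4 days.

4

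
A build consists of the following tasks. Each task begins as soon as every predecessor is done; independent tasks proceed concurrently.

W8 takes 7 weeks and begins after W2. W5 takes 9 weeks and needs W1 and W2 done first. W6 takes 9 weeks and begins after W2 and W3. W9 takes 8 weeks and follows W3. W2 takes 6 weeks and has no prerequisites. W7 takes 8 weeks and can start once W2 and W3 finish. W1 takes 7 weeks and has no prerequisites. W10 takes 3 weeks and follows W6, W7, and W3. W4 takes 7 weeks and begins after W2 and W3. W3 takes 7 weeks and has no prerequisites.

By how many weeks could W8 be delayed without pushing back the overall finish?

6

Critical path: W3→W6→W10 = 7+9+3 = 19, so the finish is 19 weeks.
Longest path through W8: 13 weeks (earliest finish 13, latest finish 19).
Slack of W8 = 12 − 6 = 6 weeks.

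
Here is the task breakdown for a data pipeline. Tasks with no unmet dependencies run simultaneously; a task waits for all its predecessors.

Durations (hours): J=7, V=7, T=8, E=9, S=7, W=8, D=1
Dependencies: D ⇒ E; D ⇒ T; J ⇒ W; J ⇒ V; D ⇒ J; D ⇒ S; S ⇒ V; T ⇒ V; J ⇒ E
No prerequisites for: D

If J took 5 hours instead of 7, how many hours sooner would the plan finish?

The binding path is D→J→E = 1+7+9 = 17; finish at 17 hours.
Since J is critical, the -2 change carries straight to that chain (now 15 hours).
The binding chain switches to D→T→V = 1+8+7 = 16; finish 16 hours.
Change in finish: 16 − 17 = -1 hours.

1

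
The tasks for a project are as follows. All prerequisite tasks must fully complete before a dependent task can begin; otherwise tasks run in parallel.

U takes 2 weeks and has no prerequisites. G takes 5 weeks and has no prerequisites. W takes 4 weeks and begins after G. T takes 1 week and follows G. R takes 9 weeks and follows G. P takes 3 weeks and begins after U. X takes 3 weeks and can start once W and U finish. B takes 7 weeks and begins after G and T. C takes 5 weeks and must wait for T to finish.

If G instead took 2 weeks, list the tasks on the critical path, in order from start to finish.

Actual critical path: G→R = 5+9 = 14 ⇒ 14 weeks.
G lies on that path, so at 2 weeks the path becomes 11 weeks.
That remains the longest chain; total 11 weeks.

G, R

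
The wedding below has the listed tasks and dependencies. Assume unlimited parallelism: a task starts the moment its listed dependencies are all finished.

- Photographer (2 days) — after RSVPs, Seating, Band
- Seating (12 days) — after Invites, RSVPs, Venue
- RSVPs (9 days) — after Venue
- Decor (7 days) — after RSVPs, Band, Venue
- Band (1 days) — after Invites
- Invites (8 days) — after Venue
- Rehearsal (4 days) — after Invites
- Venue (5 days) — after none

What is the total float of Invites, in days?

1

Critical path: Venue→RSVPs→Seating→Photographer = 5+9+12+2 = 28, so the finish is 28 days.
The longest chain containing Invites totals 27 days.
Float = 28 − 27 = 1.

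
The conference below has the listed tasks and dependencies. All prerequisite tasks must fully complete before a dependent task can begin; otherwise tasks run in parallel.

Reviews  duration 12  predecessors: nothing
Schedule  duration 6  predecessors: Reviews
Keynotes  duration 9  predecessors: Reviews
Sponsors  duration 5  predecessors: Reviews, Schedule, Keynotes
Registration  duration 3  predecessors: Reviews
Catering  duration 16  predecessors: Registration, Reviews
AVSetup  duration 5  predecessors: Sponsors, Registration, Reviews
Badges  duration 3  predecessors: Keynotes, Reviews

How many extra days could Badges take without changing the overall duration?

Critical path: Reviews→Keynotes→Sponsors→AVSetup = 12+9+5+5 = 31, so the finish is 31 days.
The longest chain containing Badges totals 24 days.
Float = 31 − 24 = 7.

7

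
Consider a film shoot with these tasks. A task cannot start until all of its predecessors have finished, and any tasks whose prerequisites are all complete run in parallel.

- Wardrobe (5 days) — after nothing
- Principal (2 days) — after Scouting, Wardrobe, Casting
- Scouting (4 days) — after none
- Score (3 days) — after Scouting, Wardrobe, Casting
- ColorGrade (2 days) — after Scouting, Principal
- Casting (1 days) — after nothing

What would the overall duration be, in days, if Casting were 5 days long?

As given, the longest chain is Wardrobe→Principal→ColorGrade = 5+2+2 = 9, so the finish is 9 days.
Casting is off the critical path — its longest chain is 5 days, giving 4 of slack.
New critical path: Casting→Principal→ColorGrade = 5+2+2 = 9 ⇒ 9 days.

9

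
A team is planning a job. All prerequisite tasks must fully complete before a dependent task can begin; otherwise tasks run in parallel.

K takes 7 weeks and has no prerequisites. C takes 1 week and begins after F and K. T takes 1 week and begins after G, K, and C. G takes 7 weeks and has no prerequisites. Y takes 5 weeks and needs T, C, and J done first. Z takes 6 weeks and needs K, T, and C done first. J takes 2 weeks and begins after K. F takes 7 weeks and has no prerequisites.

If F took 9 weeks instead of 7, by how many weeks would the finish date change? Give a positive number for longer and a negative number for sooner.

2

The binding path is F→C→T→Z = 7+1+1+6 = 15; finish at 15 weeks.
F is on the critical path; changing it to 9 makes that path 17 weeks.
That remains the longest chain; total 17 weeks.
Change in finish: 17 − 15 = +2 weeks.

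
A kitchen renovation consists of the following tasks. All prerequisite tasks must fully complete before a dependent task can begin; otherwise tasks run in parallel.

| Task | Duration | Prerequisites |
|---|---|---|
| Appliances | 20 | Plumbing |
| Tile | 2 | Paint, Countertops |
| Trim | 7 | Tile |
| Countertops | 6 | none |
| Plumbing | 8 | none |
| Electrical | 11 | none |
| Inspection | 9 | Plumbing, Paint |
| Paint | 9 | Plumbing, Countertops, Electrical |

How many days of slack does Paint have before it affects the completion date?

0

Electrical→Paint→Tile→Trim = 11+9+2+7 = 29 sets the makespan at 29 days.
Paint finishes as early as 20 and must finish by 20.
Float = 29 − 29 = 0.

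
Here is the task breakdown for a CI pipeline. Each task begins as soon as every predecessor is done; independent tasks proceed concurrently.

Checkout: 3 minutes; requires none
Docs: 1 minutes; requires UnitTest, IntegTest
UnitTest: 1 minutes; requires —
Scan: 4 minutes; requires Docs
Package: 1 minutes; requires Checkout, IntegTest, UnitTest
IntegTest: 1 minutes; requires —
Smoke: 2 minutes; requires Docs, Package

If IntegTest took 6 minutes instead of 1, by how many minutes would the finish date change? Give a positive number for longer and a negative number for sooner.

Actual critical path: IntegTest→Docs→Scan = 1+1+4 = 6 ⇒ 6 minutes.
IntegTest lies on that path, so at 6 minutes the path becomes 11 minutes.
The critical path is still IntegTest→Docs→Scan; finish is now 11 minutes.
Change in finish: 11 − 6 = +5 minutes.

5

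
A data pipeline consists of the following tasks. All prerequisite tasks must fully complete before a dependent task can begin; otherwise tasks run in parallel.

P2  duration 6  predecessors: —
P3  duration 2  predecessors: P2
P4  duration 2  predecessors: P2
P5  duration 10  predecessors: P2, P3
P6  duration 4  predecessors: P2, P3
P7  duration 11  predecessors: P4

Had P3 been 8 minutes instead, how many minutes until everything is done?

As given, the longest chain is P2→P4→P7 = 6+2+11 = 19, so the finish is 19 minutes.
P3 has 1 minute of float (longest path through it is 18).
New critical path: P2→P3→P5 = 6+8+10 = 24 ⇒ 24 minutes.

24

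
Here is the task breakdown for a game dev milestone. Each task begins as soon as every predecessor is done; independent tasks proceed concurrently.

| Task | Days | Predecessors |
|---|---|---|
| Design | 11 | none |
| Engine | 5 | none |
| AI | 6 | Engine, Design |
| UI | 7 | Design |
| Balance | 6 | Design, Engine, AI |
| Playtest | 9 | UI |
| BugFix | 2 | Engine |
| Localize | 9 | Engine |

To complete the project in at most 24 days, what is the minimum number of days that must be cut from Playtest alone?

3

Current finish: 27 days; target: 24.
Playtest is on every critical path, so each day cut from Playtest cuts the finish by one (this holds down to a finish of 23).
Need 27 − 24 = 3 days off Playtest → Playtest becomes 6 days, finish becomes 24.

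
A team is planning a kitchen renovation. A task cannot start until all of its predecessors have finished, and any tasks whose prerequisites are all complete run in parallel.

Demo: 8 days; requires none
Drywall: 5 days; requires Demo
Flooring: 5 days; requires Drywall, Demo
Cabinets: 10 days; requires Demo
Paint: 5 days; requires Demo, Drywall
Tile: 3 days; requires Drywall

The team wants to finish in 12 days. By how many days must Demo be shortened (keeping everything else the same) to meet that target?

Current finish: 18 days; target: 12.
Demo is on every critical path, so each day cut from Demo cuts the finish by one (this holds down to a finish of 11).
Need 18 − 12 = 6 days off Demo → Demo becomes 2 days, finish becomes 12.

6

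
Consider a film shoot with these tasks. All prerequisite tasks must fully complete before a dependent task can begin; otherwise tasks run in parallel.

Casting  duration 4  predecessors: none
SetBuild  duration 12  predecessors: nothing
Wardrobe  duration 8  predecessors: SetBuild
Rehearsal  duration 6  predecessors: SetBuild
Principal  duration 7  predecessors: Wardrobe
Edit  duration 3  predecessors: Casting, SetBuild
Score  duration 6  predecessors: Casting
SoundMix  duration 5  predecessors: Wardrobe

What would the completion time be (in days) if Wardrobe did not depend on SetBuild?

Original critical path: SetBuild→Wardrobe→Principal = 12+8+7 = 27 ⇒ 27 days.
Without SetBuild→Wardrobe, Wardrobe's earliest start moves from 12 to 0.
New critical path: SetBuild→Rehearsal = 12+6 = 18 ⇒ 18 days.

18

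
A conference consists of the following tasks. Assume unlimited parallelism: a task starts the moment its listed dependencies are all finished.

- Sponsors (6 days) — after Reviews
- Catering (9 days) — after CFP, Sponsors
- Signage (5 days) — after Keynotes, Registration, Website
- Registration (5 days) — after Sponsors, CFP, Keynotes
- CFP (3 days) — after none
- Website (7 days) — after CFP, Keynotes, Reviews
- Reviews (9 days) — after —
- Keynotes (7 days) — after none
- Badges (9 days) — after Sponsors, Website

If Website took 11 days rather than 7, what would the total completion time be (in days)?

29

Actual critical path: Reviews→Website→Badges = 9+7+9 = 25 ⇒ 25 days.
Since Website is critical, the +4 change carries straight to that chain (now 29 days).
That remains the longest chain; total 29 days.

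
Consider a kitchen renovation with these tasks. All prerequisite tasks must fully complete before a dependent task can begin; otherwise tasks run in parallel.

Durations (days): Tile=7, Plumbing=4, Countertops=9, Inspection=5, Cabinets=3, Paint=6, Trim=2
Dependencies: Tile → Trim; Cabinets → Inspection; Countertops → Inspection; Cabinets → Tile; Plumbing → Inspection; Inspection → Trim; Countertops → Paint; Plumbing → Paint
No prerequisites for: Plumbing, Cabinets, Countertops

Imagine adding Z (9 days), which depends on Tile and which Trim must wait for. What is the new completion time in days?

21

Originally the kitchen renovation takes 16 days.
With Z inserted, Trim now waits for max(Inspection, Tile, Z).
New critical path: Cabinets→Tile→Z→Trim = 3+7+9+2 = 21 ⇒ 21 days.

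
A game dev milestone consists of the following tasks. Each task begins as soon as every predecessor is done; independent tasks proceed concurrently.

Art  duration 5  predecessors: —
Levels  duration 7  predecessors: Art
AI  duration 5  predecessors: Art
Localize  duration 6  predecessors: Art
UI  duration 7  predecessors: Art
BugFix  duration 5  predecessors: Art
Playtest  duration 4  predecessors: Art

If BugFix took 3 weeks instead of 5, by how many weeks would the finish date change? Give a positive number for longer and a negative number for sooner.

0

As given, the longest chain is Art→Levels = 5+7 = 12, so the finish is 12 weeks.
The longest path through BugFix is only 10 weeks, so BugFix has float 2.
No other chain overtakes it, so the finish is 12 weeks.
Change in finish: 12 − 12 = +0 weeks.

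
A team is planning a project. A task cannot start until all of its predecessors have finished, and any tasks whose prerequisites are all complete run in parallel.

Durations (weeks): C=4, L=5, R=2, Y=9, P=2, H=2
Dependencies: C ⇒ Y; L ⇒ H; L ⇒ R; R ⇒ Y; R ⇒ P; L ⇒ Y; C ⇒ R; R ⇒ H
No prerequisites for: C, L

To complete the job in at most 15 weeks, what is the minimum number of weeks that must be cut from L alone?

1

Current finish: 16 weeks; target: 15.
L is on every critical path, so each week cut from L cuts the finish by one (this holds down to a finish of 15).
Need 16 − 15 = 1 week off L → L becomes 4 weeks, finish becomes 15.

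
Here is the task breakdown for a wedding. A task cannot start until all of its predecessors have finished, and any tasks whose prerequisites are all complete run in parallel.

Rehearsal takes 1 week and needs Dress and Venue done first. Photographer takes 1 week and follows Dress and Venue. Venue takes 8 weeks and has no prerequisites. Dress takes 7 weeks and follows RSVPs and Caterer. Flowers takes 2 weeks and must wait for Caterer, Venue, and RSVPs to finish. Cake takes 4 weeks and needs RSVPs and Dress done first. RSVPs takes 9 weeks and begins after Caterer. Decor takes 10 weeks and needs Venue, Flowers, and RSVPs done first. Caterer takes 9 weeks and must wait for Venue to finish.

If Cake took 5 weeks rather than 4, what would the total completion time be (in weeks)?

The binding path is Venue→Caterer→RSVPs→Flowers→Decor = 8+9+9+2+10 = 38; finish at 38 weeks.
The longest path through Cake is only 37 weeks, so Cake has float 1.
Now Venue→Caterer→RSVPs→Dress→Cake = 8+9+9+7+5 = 38 is longest, so the finish becomes 38 weeks.

38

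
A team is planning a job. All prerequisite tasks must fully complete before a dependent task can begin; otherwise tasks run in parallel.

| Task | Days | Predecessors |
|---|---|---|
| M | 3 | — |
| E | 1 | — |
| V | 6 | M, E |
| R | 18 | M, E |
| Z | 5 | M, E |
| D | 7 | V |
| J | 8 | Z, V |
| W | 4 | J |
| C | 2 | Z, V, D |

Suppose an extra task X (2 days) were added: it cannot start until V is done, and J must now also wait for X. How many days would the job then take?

Originally the job takes 21 days.
With X inserted, J now waits for max(Z, V, X).
New critical path: M→V→X→J→W = 3+6+2+8+4 = 23 ⇒ 23 days.

23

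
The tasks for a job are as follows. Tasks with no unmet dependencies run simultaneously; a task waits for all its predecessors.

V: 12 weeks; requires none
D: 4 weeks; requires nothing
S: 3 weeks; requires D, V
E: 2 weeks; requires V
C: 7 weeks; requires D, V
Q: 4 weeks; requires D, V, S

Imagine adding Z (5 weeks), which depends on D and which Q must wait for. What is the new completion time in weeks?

Originally the schedule takes 19 weeks.
With Z inserted, Q now waits for max(D, V, S, Z).
New critical path: V→S→Q = 12+3+4 = 19 ⇒ 19 weeks.

19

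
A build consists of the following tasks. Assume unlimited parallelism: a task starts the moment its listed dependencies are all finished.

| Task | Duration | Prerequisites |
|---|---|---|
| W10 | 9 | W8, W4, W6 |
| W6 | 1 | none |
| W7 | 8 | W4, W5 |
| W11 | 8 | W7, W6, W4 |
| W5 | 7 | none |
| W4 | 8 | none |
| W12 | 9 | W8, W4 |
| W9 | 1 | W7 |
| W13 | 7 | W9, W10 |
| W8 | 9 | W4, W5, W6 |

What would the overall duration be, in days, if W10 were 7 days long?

Baseline: W4→W8→W10→W13 = 8+9+9+7 = 33 → 33 days.
W10 is on the critical path; changing it to 7 makes that path 31 days.
That remains the longest chain; total 31 days.

31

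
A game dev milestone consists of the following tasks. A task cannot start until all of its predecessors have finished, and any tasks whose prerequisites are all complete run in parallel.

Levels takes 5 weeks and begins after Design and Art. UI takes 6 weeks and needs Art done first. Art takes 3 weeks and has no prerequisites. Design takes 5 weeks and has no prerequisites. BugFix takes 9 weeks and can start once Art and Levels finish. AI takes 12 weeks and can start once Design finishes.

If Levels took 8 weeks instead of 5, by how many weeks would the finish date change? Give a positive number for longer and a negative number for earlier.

The binding path is Design→Levels→BugFix = 5+5+9 = 19; finish at 19 weeks.
Levels lies on that path, so at 8 weeks the path becomes 22 weeks.
The critical path is still Design→Levels→BugFix; finish is now 22 weeks.
Change in finish: 22 − 19 = +3 weeks.

3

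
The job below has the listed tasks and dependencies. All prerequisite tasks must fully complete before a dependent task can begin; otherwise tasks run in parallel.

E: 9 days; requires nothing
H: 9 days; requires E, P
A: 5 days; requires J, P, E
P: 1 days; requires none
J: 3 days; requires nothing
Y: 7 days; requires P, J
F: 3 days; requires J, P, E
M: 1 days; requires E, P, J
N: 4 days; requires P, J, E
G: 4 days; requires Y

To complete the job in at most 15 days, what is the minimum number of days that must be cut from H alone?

3

Current finish: 18 days; target: 15.
H is on every critical path, so each day cut from H cuts the finish by one (this holds down to a finish of 14).
Need 18 − 15 = 3 days off H → H becomes 6 days, finish becomes 15.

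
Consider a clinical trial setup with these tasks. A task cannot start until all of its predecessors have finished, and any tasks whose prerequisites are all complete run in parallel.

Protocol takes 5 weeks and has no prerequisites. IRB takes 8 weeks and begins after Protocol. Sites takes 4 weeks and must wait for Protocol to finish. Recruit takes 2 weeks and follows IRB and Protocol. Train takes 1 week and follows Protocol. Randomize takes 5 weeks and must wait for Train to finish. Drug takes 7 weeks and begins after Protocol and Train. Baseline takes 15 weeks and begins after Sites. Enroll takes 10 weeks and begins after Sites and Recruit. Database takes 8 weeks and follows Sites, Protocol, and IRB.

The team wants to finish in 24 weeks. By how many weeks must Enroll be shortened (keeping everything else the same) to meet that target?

Current finish: 25 weeks; target: 24.
Enroll is on every critical path, so each week cut from Enroll cuts the finish by one (this holds down to a finish of 24).
Need 25 − 24 = 1 week off Enroll → Enroll becomes 9 weeks, finish becomes 24.

1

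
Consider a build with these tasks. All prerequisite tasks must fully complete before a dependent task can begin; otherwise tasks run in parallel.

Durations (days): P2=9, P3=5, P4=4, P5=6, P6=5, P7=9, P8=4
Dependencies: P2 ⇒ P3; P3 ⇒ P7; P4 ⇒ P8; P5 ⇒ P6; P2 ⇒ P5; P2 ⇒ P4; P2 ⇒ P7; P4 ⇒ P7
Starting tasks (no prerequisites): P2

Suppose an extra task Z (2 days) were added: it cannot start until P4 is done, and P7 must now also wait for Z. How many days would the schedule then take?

Originally the schedule takes 23 days.
With Z inserted, P7 now waits for max(P4, P3, P2, Z).
New critical path: P2→P4→Z→P7 = 9+4+2+9 = 24 ⇒ 24 days.

24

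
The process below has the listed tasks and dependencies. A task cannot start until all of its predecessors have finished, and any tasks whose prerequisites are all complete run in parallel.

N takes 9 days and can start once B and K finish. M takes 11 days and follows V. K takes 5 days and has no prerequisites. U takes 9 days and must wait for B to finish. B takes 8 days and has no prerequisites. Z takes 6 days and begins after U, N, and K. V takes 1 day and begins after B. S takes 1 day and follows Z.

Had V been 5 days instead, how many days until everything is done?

24

The binding path is B→N→Z→S = 8+9+6+1 = 24; finish at 24 days.
V has 4 days of float (longest path through it is 20).
The binding chain switches to B→V→M = 8+5+11 = 24; finish 24 days.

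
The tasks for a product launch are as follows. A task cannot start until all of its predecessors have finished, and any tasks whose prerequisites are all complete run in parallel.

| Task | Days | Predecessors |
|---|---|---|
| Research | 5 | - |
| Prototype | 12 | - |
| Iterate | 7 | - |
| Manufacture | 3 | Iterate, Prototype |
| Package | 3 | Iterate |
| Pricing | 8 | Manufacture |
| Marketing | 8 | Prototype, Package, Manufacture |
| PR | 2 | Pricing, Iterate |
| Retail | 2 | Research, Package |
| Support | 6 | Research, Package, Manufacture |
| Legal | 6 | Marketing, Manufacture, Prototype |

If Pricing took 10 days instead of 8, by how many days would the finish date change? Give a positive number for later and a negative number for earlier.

Critical path before the change: Prototype→Manufacture→Marketing→Legal = 12+3+8+6 = 29 giving 29 days.
Pricing is off the critical path — its longest chain is 25 days, giving 4 of slack.
No other chain overtakes it, so the finish is 29 days.
Change in finish: 29 − 29 = +0 days.

0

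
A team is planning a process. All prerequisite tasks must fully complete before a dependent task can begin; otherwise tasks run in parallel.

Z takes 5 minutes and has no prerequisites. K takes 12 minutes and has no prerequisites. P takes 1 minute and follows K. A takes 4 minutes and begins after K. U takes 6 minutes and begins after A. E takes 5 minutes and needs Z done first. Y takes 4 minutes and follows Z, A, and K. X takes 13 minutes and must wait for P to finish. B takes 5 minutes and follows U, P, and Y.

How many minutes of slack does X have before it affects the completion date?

1

The longest chain is K→A→U→B = 12+4+6+5 = 27; overall finish 27 minutes.
Longest path through X: 26 minutes (earliest finish 26, latest finish 27).
So X can slip 27 − 26 = 1 minute.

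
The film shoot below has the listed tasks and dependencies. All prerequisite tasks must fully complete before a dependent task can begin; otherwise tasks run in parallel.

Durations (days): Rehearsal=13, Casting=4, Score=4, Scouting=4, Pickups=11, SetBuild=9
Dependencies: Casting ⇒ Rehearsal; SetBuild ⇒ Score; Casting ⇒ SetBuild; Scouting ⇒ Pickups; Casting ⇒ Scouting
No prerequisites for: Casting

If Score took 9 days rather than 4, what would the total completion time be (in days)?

22

Baseline: Casting→Scouting→Pickups = 4+4+11 = 19 → 19 days.
Score is off the critical path — its longest chain is 17 days, giving 2 of slack.
New critical path: Casting→SetBuild→Score = 4+9+9 = 22 ⇒ 22 days.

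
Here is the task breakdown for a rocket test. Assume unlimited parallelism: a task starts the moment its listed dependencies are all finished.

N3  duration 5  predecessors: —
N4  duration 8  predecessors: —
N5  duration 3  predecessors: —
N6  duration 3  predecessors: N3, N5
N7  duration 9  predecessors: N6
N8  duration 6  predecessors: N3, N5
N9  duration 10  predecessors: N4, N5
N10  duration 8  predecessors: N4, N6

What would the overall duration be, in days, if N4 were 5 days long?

17

The binding path is N4→N9 = 8+10 = 18; finish at 18 days.
N4 lies on that path, so at 5 days the path becomes 15 days.
The binding chain switches to N3→N6→N7 = 5+3+9 = 17; finish 17 days.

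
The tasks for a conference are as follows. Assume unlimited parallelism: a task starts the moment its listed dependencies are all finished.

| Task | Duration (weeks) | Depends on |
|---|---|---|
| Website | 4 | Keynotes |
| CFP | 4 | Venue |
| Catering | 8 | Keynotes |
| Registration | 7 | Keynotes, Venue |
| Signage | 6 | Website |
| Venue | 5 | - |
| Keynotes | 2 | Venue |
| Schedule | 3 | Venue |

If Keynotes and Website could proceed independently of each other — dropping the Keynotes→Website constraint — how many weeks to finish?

15

With the dependency in place, Venue→Keynotes→Website→Signage = 5+2+4+6 = 17 sets the finish at 17 weeks.
Without Keynotes→Website, Website's earliest start moves from 7 to 0.
After: Venue→Keynotes→Catering = 5+2+8 = 15 → 15 weeks.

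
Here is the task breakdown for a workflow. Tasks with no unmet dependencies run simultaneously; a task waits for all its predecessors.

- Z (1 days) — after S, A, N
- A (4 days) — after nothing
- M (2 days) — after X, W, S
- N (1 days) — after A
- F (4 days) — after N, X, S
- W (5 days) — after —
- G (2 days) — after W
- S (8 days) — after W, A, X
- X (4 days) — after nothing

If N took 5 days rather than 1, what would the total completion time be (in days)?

Baseline: W→S→F = 5+8+4 = 17 → 17 days.
N has 8 days of float (longest path through it is 9).
That remains the longest chain; total 17 days.

17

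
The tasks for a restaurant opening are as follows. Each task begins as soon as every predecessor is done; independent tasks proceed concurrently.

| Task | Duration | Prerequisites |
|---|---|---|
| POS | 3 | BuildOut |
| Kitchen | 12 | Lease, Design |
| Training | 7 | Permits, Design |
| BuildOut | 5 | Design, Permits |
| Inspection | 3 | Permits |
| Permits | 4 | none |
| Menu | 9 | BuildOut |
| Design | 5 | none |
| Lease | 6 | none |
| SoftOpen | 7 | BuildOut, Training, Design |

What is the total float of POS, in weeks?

6

Critical path: Design→BuildOut→Menu = 5+5+9 = 19, so the finish is 19 weeks.
POS finishes as early as 13 and must finish by 19.
Float = 19 − 13 = 6.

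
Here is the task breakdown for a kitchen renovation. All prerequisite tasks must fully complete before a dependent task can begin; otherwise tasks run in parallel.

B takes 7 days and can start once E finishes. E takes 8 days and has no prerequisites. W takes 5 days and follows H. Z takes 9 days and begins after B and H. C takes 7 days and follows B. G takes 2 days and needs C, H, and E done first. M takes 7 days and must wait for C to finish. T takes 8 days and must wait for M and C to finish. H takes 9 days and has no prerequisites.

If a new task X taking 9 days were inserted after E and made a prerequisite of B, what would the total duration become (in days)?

Originally the plan takes 37 days.
With X inserted, B now waits for max(E, X).
New critical path: E→X→B→C→M→T = 8+9+7+7+7+8 = 46 ⇒ 46 days.

46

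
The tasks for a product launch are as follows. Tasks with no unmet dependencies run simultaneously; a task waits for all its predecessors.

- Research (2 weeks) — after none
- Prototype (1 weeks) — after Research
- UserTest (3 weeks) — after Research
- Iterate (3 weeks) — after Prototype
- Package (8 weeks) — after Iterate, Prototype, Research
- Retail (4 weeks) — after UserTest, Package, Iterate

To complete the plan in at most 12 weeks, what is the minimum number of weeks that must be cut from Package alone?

6

Current finish: 18 weeks; target: 12.
Package is on every critical path, so each week cut from Package cuts the finish by one (this holds down to a finish of 11).
Need 18 − 12 = 6 weeks off Package → Package becomes 2 weeks, finish becomes 12.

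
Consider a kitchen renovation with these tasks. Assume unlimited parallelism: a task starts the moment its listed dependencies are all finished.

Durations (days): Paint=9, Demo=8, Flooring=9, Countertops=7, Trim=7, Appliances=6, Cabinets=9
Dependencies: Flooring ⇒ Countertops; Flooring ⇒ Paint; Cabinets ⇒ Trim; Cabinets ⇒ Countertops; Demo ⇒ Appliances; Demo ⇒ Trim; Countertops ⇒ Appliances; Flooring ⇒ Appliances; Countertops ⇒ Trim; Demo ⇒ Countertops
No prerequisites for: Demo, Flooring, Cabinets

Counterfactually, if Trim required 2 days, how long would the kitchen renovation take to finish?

Actual critical path: Flooring→Countertops→Trim = 9+7+7 = 23 ⇒ 23 days.
Trim is on the critical path; changing it to 2 makes that path 18 days.
The binding chain switches to Flooring→Countertops→Appliances = 9+7+6 = 22; finish 22 days.

22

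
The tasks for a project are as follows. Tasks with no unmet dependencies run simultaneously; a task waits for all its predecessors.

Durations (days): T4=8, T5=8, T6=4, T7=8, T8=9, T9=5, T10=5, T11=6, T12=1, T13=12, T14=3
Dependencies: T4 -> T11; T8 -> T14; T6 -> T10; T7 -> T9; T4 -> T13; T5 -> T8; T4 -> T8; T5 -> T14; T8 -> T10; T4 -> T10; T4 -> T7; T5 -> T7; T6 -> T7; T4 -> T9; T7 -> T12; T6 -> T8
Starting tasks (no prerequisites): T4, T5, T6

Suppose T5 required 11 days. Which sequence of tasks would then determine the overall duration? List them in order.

As given, the longest chain is T5→T8→T10 = 8+9+5 = 22, so the finish is 22 days.
T5 is on the critical path; changing it to 11 makes that path 25 days.
The critical path is still T5→T8→T10; finish is now 25 days.

T5, T8, T10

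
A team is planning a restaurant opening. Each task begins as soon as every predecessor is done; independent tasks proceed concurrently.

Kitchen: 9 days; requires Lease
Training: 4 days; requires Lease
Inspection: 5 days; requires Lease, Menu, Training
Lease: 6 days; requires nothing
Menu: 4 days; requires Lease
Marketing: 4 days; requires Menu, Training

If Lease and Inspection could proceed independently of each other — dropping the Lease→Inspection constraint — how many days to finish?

Original critical path: Lease→Kitchen = 6+9 = 15 ⇒ 15 days.
Dropping Lease→Inspection doesn't change Inspection's earliest start (10); another predecessor still binds.
The longest chain is now Lease→Kitchen = 6+9 = 15, so the plan takes 15 days.

15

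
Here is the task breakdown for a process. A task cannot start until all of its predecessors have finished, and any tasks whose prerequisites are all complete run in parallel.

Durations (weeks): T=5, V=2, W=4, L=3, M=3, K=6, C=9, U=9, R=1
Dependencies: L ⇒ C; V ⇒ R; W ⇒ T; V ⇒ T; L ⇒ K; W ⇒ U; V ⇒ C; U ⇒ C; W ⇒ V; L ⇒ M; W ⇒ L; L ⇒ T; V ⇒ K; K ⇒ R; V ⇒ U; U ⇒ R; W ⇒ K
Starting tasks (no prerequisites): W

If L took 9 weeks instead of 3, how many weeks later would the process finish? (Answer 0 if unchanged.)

Critical path before the change: W→V→U→C = 4+2+9+9 = 24 giving 24 weeks.
L has 8 weeks of float (longest path through it is 16).
The critical path is still W→V→U→C; finish is now 24 weeks.
Change in finish: 24 − 24 = +0 weeks.

0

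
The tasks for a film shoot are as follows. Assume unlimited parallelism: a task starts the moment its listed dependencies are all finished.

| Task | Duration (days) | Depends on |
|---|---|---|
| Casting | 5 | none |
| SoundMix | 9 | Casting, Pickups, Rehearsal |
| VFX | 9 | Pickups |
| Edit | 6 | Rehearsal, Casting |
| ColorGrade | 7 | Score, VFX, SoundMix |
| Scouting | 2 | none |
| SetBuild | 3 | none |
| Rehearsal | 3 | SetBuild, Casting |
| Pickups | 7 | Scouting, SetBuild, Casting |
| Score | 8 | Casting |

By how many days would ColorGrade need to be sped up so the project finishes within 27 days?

Current finish: 28 days; target: 27.
ColorGrade is on every critical path, so each day cut from ColorGrade cuts the finish by one (this holds down to a finish of 22).
Need 28 − 27 = 1 day off ColorGrade → ColorGrade becomes 6 days, finish becomes 27.

1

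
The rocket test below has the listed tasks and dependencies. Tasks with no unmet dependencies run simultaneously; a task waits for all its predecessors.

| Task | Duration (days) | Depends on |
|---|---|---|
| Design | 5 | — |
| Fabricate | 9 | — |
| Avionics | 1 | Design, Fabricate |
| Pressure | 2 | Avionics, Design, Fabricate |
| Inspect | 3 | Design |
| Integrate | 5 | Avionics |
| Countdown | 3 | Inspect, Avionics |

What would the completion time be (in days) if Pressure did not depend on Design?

Original critical path: Fabricate→Avionics→Integrate = 9+1+5 = 15 ⇒ 15 days.
Dropping Design→Pressure doesn't change Pressure's earliest start (10); another predecessor still binds.
The longest chain is now Fabricate→Avionics→Integrate = 9+1+5 = 15, so the job takes 15 days.

15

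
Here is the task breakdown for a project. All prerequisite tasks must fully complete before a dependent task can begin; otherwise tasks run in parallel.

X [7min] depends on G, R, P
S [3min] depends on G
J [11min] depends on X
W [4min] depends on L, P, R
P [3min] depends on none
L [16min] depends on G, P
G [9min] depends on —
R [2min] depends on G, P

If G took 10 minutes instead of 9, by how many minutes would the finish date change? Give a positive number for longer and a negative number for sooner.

1

The binding path is G→L→W = 9+16+4 = 29; finish at 29 minutes.
Since G is critical, the +1 change carries straight to that chain (now 30 minutes).
No other chain overtakes it, so the finish is 30 minutes.
Change in finish: 30 − 29 = +1 minutes.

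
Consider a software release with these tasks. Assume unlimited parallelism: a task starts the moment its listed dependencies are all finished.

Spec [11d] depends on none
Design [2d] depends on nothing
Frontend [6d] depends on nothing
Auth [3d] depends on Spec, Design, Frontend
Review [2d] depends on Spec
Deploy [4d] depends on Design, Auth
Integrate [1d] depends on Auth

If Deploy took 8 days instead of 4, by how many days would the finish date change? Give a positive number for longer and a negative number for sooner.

4

As given, the longest chain is Spec→Auth→Deploy = 11+3+4 = 18, so the finish is 18 days.
Deploy is on the critical path; changing it to 8 makes that path 22 days.
No other chain overtakes it, so the finish is 22 days.
Change in finish: 22 − 18 = +4 days.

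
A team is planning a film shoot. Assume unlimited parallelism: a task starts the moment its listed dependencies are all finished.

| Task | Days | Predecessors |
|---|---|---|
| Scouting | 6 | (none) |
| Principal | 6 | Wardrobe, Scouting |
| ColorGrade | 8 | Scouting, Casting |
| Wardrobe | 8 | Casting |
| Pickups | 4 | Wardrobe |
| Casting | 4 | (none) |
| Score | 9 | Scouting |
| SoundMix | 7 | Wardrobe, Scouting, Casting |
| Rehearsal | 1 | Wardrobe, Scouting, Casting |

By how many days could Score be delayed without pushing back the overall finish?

4

Casting→Wardrobe→SoundMix = 4+8+7 = 19 sets the makespan at 19 days.
The longest chain containing Score totals 15 days.
Slack of Score = 10 − 6 = 4 days.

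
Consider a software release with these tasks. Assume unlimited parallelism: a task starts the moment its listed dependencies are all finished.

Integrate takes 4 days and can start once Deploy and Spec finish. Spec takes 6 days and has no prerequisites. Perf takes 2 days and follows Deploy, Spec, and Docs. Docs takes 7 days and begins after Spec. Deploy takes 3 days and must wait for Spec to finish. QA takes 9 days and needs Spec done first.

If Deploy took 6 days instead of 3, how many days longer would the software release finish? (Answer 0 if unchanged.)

1

As given, the longest chain is Spec→Docs→Perf = 6+7+2 = 15, so the finish is 15 days.
Deploy is off the critical path — its longest chain is 13 days, giving 2 of slack.
Now Spec→Deploy→Integrate = 6+6+4 = 16 is longest, so the finish becomes 16 days.
Change in finish: 16 − 15 = +1 days.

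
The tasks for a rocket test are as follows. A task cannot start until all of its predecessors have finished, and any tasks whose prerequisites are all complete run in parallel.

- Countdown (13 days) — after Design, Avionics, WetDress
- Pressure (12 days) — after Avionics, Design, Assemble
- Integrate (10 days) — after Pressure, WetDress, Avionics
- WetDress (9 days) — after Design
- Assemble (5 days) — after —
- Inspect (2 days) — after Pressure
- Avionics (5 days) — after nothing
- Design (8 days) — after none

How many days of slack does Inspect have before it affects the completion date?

The longest chain is Design→Pressure→Integrate = 8+12+10 = 30; overall finish 30 days.
Longest path through Inspect: 22 days (earliest finish 22, latest finish 30).
Slack of Inspect = 28 − 20 = 8 days.

8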